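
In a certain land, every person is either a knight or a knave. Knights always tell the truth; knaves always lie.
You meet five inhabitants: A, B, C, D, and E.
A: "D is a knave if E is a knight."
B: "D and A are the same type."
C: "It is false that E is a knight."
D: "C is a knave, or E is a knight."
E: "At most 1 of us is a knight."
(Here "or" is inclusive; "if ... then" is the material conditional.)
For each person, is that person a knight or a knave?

A is a knight, B is a knave, C is a knight, D is a knave, and E is a knave.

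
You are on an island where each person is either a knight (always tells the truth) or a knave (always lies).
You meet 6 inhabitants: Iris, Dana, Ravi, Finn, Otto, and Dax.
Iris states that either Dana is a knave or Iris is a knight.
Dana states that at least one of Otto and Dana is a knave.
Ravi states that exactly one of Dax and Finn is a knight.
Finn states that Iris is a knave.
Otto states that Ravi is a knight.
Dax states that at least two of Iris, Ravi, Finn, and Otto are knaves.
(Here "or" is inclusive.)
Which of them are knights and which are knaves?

Iris is a knave, Dana is a knight, Ravi is a knave, Finn is a knight, Otto is a knave, and Dax is a knight.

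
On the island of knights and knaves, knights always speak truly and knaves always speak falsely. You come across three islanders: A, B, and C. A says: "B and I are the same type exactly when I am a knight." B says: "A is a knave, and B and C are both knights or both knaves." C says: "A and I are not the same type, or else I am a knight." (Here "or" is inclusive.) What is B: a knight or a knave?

Consistent assignments: {A=knave, B=knave, C=knight}
In every consistent assignment, B is a knave.

B is a knave.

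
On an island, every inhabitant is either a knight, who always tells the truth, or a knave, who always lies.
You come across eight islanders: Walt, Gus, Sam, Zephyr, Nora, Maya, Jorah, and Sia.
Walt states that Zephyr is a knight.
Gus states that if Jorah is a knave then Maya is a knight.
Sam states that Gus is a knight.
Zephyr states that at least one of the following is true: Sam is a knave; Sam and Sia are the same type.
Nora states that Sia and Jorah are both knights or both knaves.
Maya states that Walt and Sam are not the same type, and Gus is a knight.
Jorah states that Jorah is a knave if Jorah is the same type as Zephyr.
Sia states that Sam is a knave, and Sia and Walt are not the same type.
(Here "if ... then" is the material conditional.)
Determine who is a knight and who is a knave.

Knights: Gus, Sam, Maya, and Jorah. Knaves: Walt, Zephyr, Nora, and Sia.

Walt is a knave, so "Zephyr is a knight" must be false — and it is.
Since Gus is a knight, "if Jorah is a knave then Maya is a knight" needs to be True, which holds.
Since Sam is a knight, "Gus is a knight" needs to be True, which holds.
As a knave, Zephyr's statement "at least one of the following is true: Sam is a knave; Sam and Sia are the same type" should be false; it is.
Since Nora is a knave, "Sia and Jorah are both knights or both knaves" needs to be false, which holds.
Maya is a knight, and the claim "Walt and Sam are not the same type, and Gus is a knight" is indeed True.
Jorah (knight): "Jorah is a knave if Jorah is the same type as Zephyr" — True. ✓
Sia is a knave, and the claim "Sam is a knave, and Sia and Walt are not the same type" is indeed false.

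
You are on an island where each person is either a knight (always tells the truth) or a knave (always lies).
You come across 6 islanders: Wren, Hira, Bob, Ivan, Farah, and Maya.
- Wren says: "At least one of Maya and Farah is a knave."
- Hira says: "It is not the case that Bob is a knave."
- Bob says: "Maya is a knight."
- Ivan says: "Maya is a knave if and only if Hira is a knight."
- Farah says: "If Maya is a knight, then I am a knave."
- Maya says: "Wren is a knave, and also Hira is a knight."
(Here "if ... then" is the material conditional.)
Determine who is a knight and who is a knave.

Wren is a knight, Hira is a knave, Bob is a knave, Ivan is a knave, Farah is a knight, and Maya is a knave.

Wren (knight): "at least one of Maya and Farah is a knave" — True. ✓
Hira is a knave, and the claim "it is not the case that Bob is a knave" is indeed False.
Bob is a knave, so "Maya is a knight" must be False — and it is.
Ivan (knave): "Maya is a knave if and only if Hira is a knight" — False. ✓
Since Farah is a knight, "if Maya is a knight, then I am a knave" needs to be True, which holds.
Maya is a knave, so "Wren is a knave, and also Hira is a knight" must be False — and it is.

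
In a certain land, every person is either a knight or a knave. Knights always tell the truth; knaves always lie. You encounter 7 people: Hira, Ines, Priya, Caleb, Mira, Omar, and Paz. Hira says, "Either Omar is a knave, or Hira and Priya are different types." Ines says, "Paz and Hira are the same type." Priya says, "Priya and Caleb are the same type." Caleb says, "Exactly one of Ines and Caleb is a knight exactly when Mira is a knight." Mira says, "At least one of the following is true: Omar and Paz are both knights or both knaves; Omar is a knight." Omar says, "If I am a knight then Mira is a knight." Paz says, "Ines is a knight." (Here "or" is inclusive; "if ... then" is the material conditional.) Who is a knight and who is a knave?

Hira is a knight, Ines is a knave, Priya is a knave, Caleb is a knight, Mira is a knight, Omar is a knight, and Paz is a knave.

Hira is a knight, so "either Omar is a knave, or Hira and Priya are different types" must be True — and it is.
Since Ines is a knave, "Paz and Hira are the same type" needs to be False, which holds.
As a knave, Priya's statement "Priya and Caleb are the same type" should be False; it is.
Since Caleb is a knight, "exactly one of Ines and Caleb is a knight exactly when Mira is a knight" needs to be True, which holds.
Mira (knight): "at least one of the following is true: Omar and Paz are both knights or both knaves; Omar is a knight" — True. ✓
As a knight, Omar's statement "if I am a knight then Mira is a knight" should be True; it is.
Paz is a knave; "Ines is a knight" is False, as required.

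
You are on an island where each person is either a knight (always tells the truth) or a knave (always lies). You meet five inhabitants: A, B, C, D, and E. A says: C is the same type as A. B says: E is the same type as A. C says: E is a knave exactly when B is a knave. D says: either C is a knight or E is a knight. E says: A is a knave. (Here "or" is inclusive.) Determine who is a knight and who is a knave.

Knights: A, C, and D. Knaves: B and E.

A (knight): "C is the same type as A" — True. ✓
B is a knave, and the claim "E is the same type as A" is indeed false.
C is a knight; "E is a knave exactly when B is a knave" is True, as required.
D is a knight, and the claim "either C is a knight or E is a knight" is indeed True.
E (knave): "A is a knave" — false. ✓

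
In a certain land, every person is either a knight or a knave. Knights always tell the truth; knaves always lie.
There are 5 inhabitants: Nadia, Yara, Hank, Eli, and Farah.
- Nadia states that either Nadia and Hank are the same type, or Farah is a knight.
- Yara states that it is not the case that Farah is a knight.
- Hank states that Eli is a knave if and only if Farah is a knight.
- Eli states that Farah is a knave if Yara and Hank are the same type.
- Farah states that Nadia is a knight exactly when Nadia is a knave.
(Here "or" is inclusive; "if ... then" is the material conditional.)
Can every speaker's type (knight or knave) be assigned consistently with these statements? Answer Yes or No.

Yes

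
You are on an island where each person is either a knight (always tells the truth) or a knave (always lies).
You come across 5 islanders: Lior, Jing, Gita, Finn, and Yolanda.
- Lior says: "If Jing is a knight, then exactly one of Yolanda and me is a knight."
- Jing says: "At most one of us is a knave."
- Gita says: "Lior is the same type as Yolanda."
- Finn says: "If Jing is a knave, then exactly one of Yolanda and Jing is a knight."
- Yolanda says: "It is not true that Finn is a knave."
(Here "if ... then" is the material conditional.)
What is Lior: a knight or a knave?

Consistent assignments: {Lior=knight, Jing=knave, Gita=knave, Finn=knave, Yolanda=knave}
In every consistent assignment, Lior is a knight.

Lior is a knight.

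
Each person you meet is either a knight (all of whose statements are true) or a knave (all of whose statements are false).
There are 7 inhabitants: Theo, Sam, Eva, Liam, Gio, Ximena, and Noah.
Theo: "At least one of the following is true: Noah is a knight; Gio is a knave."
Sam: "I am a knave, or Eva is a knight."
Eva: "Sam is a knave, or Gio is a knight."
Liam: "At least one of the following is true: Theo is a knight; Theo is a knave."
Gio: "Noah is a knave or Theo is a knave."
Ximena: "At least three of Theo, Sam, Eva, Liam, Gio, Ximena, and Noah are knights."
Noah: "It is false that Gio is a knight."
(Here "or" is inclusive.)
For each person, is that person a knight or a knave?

Knights: Sam, Eva, Liam, Gio, and Ximena. Knaves: Theo and Noah.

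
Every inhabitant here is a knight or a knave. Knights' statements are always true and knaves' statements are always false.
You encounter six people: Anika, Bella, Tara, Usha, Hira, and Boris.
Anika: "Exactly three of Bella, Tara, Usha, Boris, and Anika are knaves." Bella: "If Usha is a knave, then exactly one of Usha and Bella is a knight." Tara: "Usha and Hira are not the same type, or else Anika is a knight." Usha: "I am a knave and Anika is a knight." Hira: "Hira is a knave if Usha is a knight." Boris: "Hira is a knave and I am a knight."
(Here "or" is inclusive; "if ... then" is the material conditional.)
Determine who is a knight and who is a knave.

Anika is a knave, Bella is a knave, Tara is a knight, Usha is a knave, Hira is a knight, and Boris is a knave.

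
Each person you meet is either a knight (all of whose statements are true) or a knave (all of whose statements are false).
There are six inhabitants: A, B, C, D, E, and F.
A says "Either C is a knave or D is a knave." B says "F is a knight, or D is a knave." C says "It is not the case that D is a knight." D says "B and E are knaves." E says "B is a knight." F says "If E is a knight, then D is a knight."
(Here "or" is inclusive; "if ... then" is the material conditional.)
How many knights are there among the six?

4

The unique consistent assignment is A=knight, B=knight, C=knight, D=knave, E=knight, F=knave.
That has 4 knights.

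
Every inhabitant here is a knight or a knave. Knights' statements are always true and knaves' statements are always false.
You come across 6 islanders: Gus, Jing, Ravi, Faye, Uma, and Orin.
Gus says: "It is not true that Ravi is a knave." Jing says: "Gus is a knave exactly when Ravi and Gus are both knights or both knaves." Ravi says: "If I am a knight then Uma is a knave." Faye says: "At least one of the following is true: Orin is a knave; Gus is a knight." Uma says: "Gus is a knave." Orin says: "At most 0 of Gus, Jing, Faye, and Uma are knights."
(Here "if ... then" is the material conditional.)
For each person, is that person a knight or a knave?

Knights: Gus, Ravi, and Faye. Knaves: Jing, Uma, and Orin.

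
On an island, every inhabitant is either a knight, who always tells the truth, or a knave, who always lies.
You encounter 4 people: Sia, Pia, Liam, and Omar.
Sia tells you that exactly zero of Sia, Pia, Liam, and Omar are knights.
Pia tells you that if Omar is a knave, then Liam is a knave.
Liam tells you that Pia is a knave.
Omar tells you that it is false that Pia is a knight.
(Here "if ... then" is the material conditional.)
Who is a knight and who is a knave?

Sia is a knave, Pia is a knight, Liam is a knave, and Omar is a knave.

As a knave, Sia's statement "exactly zero of Sia, Pia, Liam, and Omar are knights" should be false; it is.
Pia is a knight, and the claim "if Omar is a knave, then Liam is a knave" is indeed true.
As a knave, Liam's statement "Pia is a knave" should be false; it is.
Omar is a knave, and the claim "it is false that Pia is a knight" is indeed false.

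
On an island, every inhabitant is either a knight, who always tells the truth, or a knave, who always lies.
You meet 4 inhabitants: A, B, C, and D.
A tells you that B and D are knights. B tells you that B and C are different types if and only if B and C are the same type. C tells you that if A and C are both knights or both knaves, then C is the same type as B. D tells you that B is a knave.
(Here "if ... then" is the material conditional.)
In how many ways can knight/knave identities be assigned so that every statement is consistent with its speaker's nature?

1

Consistent assignments:
  A=knave, B=knave, C=knight, D=knight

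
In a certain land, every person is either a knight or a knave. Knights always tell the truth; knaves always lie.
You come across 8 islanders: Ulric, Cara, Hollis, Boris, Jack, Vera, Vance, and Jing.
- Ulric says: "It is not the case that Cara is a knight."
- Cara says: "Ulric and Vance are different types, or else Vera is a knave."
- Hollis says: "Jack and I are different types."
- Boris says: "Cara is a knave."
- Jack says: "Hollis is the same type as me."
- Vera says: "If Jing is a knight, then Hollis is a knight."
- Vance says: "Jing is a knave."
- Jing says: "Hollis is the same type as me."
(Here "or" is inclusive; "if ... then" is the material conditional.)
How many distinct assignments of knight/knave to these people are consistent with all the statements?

Consistent assignments:
  Ulric=knight, Cara=knave, Hollis=knight, Boris=knight, Jack=knave, Vera=knight, Vance=knight, Jing=knave
  Ulric=knave, Cara=knight, Hollis=knight, Boris=knave, Jack=knave, Vera=knight, Vance=knight, Jing=knave

2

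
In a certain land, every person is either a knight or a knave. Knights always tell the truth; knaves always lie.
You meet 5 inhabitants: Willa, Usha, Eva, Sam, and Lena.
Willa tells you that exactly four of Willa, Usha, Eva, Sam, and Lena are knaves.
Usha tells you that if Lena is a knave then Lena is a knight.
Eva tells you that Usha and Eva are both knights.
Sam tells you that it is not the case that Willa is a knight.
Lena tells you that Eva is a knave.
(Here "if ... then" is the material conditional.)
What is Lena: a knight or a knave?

Lena is a knight.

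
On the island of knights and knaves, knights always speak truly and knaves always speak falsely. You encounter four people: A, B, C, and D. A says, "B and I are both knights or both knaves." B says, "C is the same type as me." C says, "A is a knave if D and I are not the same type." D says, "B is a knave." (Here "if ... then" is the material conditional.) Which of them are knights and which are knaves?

A is a knave, B is a knight, C is a knight, and D is a knave.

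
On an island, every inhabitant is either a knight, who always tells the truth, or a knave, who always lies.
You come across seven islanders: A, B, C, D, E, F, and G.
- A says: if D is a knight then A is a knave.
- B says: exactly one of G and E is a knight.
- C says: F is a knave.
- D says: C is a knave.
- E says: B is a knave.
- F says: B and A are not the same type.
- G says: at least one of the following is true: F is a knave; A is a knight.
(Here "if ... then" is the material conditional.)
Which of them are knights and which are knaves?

Knights: A, B, C, and G. Knaves: D, E, and F.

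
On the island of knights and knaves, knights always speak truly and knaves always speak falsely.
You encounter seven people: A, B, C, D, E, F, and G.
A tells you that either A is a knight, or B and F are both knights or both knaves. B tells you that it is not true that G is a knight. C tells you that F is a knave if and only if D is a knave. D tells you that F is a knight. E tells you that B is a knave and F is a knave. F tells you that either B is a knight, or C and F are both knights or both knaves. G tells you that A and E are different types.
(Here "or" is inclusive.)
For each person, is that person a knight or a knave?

Knights: A, C, D, F, and G. Knaves: B and E.

A is a knight, so "either A is a knight, or B and F are both knights or both knaves" must be true — and it is.
B (knave): "it is not true that G is a knight" — false. ✓
C (knight): "F is a knave if and only if D is a knave" — true. ✓
D (knight): "F is a knight" — true. ✓
E is a knave, and the claim "B is a knave and F is a knave" is indeed false.
F is a knight, so "either B is a knight, or C and F are both knights or both knaves" must be true — and it is.
Since G is a knight, "A and E are different types" needs to be true, which holds.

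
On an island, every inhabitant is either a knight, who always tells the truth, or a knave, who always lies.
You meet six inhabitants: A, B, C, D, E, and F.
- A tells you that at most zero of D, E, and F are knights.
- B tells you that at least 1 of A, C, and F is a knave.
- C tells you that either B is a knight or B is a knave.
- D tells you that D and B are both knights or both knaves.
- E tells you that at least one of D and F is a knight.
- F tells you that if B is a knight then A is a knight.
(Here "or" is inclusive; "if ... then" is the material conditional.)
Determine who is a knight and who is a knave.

A is a knave, so "at most zero of D, E, and F are knights" must be False — and it is.
B is a knight, and the claim "at least 1 of A, C, and F is a knave" is indeed True.
C is a knight, and the claim "either B is a knight or B is a knave" is indeed True.
D is a knight; "D and B are both knights or both knaves" is True, as required.
E is a knight, and the claim "at least one of D and F is a knight" is indeed True.
Since F is a knave, "if B is a knight then A is a knight" needs to be False, which holds.

Knights: B, C, D, and E. Knaves: A and F.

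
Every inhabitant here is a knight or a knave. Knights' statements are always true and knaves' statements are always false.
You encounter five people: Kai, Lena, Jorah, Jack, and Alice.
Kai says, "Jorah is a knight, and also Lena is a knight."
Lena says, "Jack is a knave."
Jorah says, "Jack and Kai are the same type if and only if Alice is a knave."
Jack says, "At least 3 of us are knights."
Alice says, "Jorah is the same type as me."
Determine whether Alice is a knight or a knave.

Consistent assignments: {Kai=knave, Lena=knave, Jorah=knight, Jack=knight, Alice=knight}
In every consistent assignment, Alice is a knight.

Alice is a knight.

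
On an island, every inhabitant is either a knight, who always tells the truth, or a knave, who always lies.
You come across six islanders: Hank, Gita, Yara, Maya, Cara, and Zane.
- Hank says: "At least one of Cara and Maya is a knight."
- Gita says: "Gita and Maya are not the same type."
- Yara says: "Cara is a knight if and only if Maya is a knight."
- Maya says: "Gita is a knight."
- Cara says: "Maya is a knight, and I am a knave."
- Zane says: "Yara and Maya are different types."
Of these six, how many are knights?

2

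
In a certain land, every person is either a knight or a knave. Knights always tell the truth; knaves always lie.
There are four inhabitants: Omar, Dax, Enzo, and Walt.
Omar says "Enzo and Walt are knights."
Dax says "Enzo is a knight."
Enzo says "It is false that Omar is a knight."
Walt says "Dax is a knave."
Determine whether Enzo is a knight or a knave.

Enzo is a knight.

Consistent assignments: {Omar=knave, Dax=knight, Enzo=knight, Walt=knave}
In every consistent assignment, Enzo is a knight.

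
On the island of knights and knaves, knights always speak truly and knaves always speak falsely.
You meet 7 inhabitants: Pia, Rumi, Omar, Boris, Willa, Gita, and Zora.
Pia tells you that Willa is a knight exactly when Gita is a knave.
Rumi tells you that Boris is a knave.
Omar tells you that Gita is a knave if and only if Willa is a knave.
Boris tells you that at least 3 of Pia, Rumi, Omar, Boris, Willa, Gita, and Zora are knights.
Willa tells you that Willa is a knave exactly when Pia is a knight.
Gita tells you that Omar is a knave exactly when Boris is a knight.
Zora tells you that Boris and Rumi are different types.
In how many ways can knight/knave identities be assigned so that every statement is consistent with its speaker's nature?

1

Consistent assignments:
  Pia=knave, Rumi=knave, Omar=knight, Boris=knight, Willa=knave, Gita=knave, Zora=knight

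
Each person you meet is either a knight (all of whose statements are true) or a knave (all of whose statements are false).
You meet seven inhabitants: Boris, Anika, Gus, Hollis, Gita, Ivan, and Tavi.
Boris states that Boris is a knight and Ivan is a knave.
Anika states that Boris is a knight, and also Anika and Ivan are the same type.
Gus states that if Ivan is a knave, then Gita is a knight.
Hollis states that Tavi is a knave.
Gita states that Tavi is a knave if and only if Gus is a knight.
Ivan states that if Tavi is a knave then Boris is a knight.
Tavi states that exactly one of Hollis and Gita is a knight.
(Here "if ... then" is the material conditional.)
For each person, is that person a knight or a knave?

Boris is a knave, Anika is a knave, Gus is a knight, Hollis is a knight, Gita is a knight, Ivan is a knave, and Tavi is a knave.

Boris is a knave, so "Boris is a knight and Ivan is a knave" must be False — and it is.
Anika (knave): "Boris is a knight, and also Anika and Ivan are the same type" — False. ✓
Since Gus is a knight, "if Ivan is a knave, then Gita is a knight" needs to be True, which holds.
Hollis is a knight; "Tavi is a knave" is True, as required.
Gita is a knight, so "Tavi is a knave if and only if Gus is a knight" must be True — and it is.
Ivan is a knave, and the claim "if Tavi is a knave then Boris is a knight" is indeed False.
Since Tavi is a knave, "exactly one of Hollis and Gita is a knight" needs to be False, which holds.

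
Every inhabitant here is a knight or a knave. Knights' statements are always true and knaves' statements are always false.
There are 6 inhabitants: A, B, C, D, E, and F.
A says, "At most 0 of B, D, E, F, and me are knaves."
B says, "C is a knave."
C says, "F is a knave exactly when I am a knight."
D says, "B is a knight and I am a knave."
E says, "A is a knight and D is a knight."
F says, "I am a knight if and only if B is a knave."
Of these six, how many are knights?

1

The unique consistent assignment is A=knave, B=knave, C=knight, D=knave, E=knave, F=knave.
That has 1 knight.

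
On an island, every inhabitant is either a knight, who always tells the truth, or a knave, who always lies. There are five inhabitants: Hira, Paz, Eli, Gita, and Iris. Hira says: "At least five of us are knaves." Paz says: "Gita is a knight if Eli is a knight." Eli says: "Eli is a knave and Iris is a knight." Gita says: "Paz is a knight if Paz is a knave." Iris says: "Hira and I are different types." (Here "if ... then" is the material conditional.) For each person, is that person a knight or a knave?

Hira is a knave, Paz is a knight, Eli is a knave, Gita is a knight, and Iris is a knave.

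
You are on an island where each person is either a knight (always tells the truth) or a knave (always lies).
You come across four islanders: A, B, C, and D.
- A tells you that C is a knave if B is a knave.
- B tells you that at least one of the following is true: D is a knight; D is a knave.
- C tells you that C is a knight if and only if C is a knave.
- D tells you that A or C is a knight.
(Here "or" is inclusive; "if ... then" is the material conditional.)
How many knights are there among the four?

3

The unique consistent assignment is A=knight, B=knight, C=knave, D=knight.
That has 3 knights.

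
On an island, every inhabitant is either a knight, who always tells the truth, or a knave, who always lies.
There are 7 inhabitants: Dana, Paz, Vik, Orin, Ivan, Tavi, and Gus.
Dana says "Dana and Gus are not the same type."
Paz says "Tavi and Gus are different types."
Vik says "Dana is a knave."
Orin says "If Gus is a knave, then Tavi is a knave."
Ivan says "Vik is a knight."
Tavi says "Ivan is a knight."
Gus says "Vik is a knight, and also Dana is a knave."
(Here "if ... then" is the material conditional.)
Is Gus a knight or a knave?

Gus is a knave.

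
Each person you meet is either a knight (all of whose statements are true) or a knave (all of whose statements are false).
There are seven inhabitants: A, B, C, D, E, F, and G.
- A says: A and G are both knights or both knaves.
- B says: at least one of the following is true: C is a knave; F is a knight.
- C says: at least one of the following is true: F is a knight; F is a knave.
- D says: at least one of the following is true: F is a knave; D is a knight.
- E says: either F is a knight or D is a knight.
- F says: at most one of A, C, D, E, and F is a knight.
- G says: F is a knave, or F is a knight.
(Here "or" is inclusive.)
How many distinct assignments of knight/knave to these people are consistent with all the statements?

2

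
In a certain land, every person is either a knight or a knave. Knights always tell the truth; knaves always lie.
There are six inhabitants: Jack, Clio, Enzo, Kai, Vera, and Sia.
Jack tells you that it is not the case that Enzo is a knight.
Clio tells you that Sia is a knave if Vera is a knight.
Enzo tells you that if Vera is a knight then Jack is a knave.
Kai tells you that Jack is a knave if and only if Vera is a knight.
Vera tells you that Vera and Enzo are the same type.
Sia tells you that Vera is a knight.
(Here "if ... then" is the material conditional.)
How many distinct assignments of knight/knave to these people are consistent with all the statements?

Consistent assignments:
  Jack=knave, Clio=knight, Enzo=knight, Kai=knave, Vera=knave, Sia=knave
  Jack=knave, Clio=knave, Enzo=knight, Kai=knight, Vera=knight, Sia=knight

2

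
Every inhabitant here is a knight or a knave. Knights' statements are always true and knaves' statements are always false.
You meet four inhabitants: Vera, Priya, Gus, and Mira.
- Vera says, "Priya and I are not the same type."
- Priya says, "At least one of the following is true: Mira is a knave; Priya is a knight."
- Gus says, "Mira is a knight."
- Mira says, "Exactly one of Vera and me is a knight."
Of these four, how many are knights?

2

The unique consistent assignment is Vera=knave, Priya=knave, Gus=knight, Mira=knight.
That has 2 knights.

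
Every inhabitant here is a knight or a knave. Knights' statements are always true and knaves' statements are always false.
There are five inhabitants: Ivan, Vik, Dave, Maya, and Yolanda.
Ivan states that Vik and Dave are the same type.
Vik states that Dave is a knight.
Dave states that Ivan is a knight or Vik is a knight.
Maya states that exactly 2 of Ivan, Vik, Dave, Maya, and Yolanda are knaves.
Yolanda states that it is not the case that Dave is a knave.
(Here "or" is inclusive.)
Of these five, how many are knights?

The unique consistent assignment is Ivan=knight, Vik=knight, Dave=knight, Maya=knave, Yolanda=knight.
That has 4 knights.

4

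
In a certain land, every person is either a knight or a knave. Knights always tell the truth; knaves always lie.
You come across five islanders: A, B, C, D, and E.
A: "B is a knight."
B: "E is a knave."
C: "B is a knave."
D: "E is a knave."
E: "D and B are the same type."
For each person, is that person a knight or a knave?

A is a knave, B is a knave, C is a knight, D is a knave, and E is a knight.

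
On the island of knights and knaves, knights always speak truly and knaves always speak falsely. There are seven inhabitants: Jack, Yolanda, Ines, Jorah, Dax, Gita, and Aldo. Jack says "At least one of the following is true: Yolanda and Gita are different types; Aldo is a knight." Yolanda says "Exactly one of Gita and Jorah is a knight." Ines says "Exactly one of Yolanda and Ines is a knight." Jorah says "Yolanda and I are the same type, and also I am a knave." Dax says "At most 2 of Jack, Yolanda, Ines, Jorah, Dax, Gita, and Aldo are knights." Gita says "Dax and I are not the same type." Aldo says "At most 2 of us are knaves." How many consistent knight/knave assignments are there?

0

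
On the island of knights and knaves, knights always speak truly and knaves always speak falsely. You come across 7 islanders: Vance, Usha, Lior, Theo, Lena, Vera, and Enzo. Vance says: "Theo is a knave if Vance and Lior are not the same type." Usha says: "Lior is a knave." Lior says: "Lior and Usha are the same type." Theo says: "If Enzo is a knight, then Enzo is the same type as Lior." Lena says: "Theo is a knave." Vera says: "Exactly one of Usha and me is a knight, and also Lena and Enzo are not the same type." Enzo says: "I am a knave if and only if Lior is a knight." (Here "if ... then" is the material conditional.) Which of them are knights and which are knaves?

Vance is a knight, Usha is a knight, Lior is a knave, Theo is a knave, Lena is a knight, Vera is a knave, and Enzo is a knight.

As a knight, Vance's statement "Theo is a knave if Vance and Lior are not the same type" should be true; it is.
Usha (knight): "Lior is a knave" — true. ✓
Since Lior is a knave, "Lior and Usha are the same type" needs to be false, which holds.
Since Theo is a knave, "if Enzo is a knight, then Enzo is the same type as Lior" needs to be false, which holds.
Lena (knight): "Theo is a knave" — true. ✓
Since Vera is a knave, "exactly one of Usha and me is a knight, and also Lena and Enzo are not the same type" needs to be false, which holds.
Enzo is a knight, and the claim "I am a knave if and only if Lior is a knight" is indeed true.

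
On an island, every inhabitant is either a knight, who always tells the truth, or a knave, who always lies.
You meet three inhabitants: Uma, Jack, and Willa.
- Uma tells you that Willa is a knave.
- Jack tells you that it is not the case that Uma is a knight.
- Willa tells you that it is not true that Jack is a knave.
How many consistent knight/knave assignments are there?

Consistent assignments:
  Uma=knight, Jack=knave, Willa=knave
  Uma=knave, Jack=knight, Willa=knight

2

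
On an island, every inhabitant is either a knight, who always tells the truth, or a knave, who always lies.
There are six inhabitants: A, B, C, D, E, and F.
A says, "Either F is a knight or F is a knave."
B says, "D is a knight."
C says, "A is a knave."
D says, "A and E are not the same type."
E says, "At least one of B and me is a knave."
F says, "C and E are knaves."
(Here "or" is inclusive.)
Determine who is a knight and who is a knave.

Knights: A and E. Knaves: B, C, D, and F.

Since A is a knight, "either F is a knight or F is a knave" needs to be true, which holds.
B (knave): "D is a knight" — False. ✓
As a knave, C's statement "A is a knave" should be False; it is.
D is a knave, and the claim "A and E are not the same type" is indeed False.
E is a knight, and the claim "at least one of B and me is a knave" is indeed true.
F is a knave, so "C and E are knaves" must be False — and it is.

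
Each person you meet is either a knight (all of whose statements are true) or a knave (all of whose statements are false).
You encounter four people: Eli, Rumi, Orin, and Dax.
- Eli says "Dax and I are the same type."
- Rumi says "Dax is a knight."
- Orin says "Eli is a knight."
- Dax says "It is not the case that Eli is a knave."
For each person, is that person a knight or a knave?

Knights: Eli, Rumi, Orin, and Dax. Knaves: none.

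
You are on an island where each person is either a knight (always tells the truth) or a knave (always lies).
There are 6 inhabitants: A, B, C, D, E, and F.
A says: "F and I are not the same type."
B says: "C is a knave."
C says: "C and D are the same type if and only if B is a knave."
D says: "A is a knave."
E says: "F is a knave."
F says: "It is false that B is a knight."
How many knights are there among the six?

The unique consistent assignment is A=knight, B=knight, C=knave, D=knave, E=knight, F=knave.
That has 3 knights.

3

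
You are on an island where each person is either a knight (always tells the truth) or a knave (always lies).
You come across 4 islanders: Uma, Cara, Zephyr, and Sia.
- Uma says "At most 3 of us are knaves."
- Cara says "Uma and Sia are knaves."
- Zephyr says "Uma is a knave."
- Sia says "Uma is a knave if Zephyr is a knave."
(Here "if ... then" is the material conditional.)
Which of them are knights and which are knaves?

Uma is a knight; "at most 3 of us are knaves" is true, as required.
As a knave, Cara's statement "Uma and Sia are knaves" should be false; it is.
Zephyr is a knave, and the claim "Uma is a knave" is indeed false.
Sia (knave): "Uma is a knave if Zephyr is a knave" — false. ✓

Uma is a knight, Cara is a knave, Zephyr is a knave, and Sia is a knave.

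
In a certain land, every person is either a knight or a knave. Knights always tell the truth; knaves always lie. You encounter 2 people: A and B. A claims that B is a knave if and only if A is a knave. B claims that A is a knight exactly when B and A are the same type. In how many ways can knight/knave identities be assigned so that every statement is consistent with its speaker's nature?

2

Consistent assignments:
  A=knight, B=knight
  A=knave, B=knight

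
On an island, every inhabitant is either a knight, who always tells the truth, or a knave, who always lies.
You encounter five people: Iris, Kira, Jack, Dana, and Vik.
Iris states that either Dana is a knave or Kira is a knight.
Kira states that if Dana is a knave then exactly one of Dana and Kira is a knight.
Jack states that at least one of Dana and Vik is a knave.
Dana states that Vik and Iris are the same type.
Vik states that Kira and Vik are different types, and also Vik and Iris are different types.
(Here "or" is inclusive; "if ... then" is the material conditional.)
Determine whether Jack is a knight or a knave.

Jack is a knight.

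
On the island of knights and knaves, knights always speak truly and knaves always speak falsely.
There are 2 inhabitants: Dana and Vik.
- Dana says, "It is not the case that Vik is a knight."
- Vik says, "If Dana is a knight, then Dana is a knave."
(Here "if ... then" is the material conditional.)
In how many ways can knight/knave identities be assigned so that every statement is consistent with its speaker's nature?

2

Consistent assignments:
  Dana=knight, Vik=knave
  Dana=knave, Vik=knight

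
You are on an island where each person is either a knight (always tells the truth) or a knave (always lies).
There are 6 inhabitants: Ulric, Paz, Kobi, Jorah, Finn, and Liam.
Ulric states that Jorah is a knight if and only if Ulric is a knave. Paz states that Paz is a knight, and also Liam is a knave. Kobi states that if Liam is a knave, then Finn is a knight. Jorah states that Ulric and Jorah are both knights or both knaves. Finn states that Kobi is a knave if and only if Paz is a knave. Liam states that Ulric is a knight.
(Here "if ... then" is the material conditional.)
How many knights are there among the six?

The unique consistent assignment is Ulric=knight, Paz=knave, Kobi=knight, Jorah=knave, Finn=knave, Liam=knight.
That has 3 knights.

3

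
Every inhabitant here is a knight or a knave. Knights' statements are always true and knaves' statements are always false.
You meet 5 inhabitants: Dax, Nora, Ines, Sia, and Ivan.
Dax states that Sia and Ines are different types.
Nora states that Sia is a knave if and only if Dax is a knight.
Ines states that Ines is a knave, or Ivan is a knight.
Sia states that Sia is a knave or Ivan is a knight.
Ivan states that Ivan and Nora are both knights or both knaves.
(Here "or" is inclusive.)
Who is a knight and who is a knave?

Dax is a knave, Nora is a knight, Ines is a knight, Sia is a knight, and Ivan is a knight.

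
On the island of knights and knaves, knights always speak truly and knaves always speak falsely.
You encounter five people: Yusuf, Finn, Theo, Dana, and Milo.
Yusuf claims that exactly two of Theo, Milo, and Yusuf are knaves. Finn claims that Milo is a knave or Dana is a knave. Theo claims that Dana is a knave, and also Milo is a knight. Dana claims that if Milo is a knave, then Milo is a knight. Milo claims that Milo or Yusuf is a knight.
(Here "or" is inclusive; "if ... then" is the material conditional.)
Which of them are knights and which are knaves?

Yusuf is a knave; "exactly two of Theo, Milo, and Yusuf are knaves" is false, as required.
Finn is a knight; "Milo is a knave or Dana is a knave" is True, as required.
Since Theo is a knave, "Dana is a knave, and also Milo is a knight" needs to be false, which holds.
Dana is a knave; "if Milo is a knave, then Milo is a knight" is false, as required.
Milo is a knave, so "Milo or Yusuf is a knight" must be false — and it is.

Yusuf is a knave, Finn is a knight, Theo is a knave, Dana is a knave, and Milo is a knave.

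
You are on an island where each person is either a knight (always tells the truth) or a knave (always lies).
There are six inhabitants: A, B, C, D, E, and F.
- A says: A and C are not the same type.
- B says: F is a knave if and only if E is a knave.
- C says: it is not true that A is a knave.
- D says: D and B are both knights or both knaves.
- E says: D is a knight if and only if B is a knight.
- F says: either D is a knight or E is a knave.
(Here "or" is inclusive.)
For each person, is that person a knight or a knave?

A is a knave, B is a knight, C is a knave, D is a knight, E is a knight, and F is a knight.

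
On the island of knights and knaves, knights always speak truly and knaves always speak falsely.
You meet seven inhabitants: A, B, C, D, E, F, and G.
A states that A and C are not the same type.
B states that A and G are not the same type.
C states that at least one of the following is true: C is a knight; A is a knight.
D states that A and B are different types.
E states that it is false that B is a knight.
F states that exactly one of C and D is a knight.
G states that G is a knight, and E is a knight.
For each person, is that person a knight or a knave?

A is a knave, B is a knave, C is a knave, D is a knave, E is a knight, F is a knave, and G is a knave.

A is a knave; "A and C are not the same type" is false, as required.
B is a knave, so "A and G are not the same type" must be false — and it is.
As a knave, C's statement "at least one of the following is true: C is a knight; A is a knight" should be false; it is.
D is a knave, and the claim "A and B are different types" is indeed false.
E is a knight, and the claim "it is false that B is a knight" is indeed True.
As a knave, F's statement "exactly one of C and D is a knight" should be false; it is.
G is a knave; "G is a knight, and E is a knight" is false, as required.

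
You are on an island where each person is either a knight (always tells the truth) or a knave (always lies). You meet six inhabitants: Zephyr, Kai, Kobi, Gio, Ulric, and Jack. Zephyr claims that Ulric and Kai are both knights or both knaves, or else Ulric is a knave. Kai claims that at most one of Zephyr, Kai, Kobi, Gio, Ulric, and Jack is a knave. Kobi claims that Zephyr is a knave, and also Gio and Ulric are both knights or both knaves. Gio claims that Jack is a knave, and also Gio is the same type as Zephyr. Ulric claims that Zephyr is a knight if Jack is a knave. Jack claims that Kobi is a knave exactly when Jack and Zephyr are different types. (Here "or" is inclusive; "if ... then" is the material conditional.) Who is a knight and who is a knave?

Zephyr (knave): "Ulric and Kai are both knights or both knaves, or else Ulric is a knave" — false. ✓
Kai is a knave; "at most one of Zephyr, Kai, Kobi, Gio, Ulric, and Jack is a knave" is false, as required.
Kobi is a knave, and the claim "Zephyr is a knave, and also Gio and Ulric are both knights or both knaves" is indeed false.
Gio is a knave, and the claim "Jack is a knave, and also Gio is the same type as Zephyr" is indeed false.
Ulric is a knight, so "Zephyr is a knight if Jack is a knave" must be true — and it is.
Jack is a knight; "Kobi is a knave exactly when Jack and Zephyr are different types" is true, as required.

Zephyr is a knave, Kai is a knave, Kobi is a knave, Gio is a knave, Ulric is a knight, and Jack is a knight.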